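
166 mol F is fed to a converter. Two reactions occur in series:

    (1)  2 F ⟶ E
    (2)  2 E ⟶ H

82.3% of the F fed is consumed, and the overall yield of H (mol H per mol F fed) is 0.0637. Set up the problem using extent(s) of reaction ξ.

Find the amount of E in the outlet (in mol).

Conversion of F: F consumed = 2ξ₁ = 0.823 × 166 → ξ₁ = 68.31 mol.
Yield of H: 1ξ₂ / 166 = 0.0637 → ξ₂ = 10.57 mol.
Outlet amounts (n = n₀ + Σ ν·ξ):
  F: 166 − 2(68.31) = 29.38
  E: 0 + 1(68.31) − 2(10.57) = 47.16
  H: 0 + 1(10.57) = 10.57

47.2 mol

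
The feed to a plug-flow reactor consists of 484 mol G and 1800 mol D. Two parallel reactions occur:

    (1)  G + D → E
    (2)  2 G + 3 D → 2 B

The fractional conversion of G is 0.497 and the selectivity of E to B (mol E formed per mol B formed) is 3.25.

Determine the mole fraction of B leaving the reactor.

Conversion of G: G consumed = 0.497 × 484 = 240.5 mol = 1ξ₁ + 2ξ₂.
Selectivity: 1ξ₁ / (2ξ₂) = 3.25 → ξ₁ = 6.5 ξ₂.
Substitute: (1·6.5 + 2) ξ₂ = 240.5 → ξ₂ = 28.3 mol, ξ₁ = 183.9 mol.
Outlet amounts (n = n₀ + Σ ν·ξ):
  G: 484 − 1(183.9) − 2(28.3) = 243.5
  D: 1800 − 1(183.9) − 3(28.3) = 1531
  E: 0 + 1(183.9) = 183.9
  B: 0 + 2(28.3) = 56.6
Total out = 2015 mol; y_B = 56.6 / 2015 = 0.02809.

0.0281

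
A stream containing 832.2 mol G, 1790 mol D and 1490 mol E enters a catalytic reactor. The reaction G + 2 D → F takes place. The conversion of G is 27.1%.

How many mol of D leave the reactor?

1340 mol

G reacted = 0.271 × 832.2 = 225.5 mol; ν_G = −1, so ξ = 225.5/1 = 225.5 mol.
Outlet amounts (n = n₀ + ν ξ):
  G: 832.2 − 1(225.5) = 606.7
  D: 1790 − 2(225.5) = 1339
  F: 0 + 1(225.5) = 225.5
  E: 1490 (inert)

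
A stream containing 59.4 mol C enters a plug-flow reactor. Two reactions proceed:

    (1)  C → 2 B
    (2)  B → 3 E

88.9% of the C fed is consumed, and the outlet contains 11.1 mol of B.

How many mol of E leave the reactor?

284 mol

Conversion of C: C consumed = 1ξ₁ = 0.889 × 59.4 → ξ₁ = 52.81 mol.
B balance: n_B = 0 + 2ξ₁ − 1ξ₂ = 11.1 → ξ₂ = (2·52.81 − 11.1)/1 = 94.51 mol.
Outlet amounts (n = n₀ + Σ ν·ξ):
  C: 59.4 − 1(52.81) = 6.593
  B: 0 + 2(52.81) − 1(94.51) = 11.1
  E: 0 + 3(94.51) = 283.5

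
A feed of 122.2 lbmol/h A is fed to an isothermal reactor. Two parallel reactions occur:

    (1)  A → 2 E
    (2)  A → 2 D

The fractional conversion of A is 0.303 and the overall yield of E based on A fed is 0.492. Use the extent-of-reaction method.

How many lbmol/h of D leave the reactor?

13.9 lbmol/h

Yield of E: 2ξ₁ / 122.2 = 0.492 → ξ₁ = 30.06 lbmol/h.
Conversion of A: 1ξ₁ + 1ξ₂ = 0.303 × 122.2 = 37.03 → ξ₂ = 6.965 lbmol/h.
Outlet amounts (n = n₀ + Σ ν·ξ):
  A: 122.2 − 1(30.06) − 1(6.965) = 85.17
  E: 0 + 2(30.06) = 60.12
  D: 0 + 2(6.965) = 13.93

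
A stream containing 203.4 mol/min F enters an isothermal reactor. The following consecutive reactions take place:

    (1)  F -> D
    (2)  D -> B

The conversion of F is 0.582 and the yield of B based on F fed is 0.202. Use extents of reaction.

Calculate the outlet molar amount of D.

Conversion of F: F consumed = 1ξ₁ = 0.582 × 203.4 → ξ₁ = 118.4 mol/min.
Yield of B: 1ξ₂ / 203.4 = 0.202 → ξ₂ = 41.09 mol/min.
Outlet amounts (n = n₀ + Σ ν·ξ):
  F: 203.4 − 1(118.4) = 85.02
  D: 0 + 1(118.4) − 1(41.09) = 77.29
  B: 0 + 1(41.09) = 41.09

77.3 mol/min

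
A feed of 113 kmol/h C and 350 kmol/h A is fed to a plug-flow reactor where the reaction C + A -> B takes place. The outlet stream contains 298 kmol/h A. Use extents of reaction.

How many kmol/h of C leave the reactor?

For A: n = n₀ − 1ξ → 298 = 350 − 1ξ, giving ξ = 52 kmol/h.
Outlet amounts (n = n₀ + ν ξ):
  C: 113 − 1(52) = 61
  A: 350 − 1(52) = 298
  B: 0 + 1(52) = 52

61 kmol/h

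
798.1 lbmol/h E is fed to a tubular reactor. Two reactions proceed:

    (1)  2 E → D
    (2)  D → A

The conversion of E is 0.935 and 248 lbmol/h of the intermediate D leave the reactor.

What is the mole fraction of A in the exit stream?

Conversion of E: E consumed = 2ξ₁ = 0.935 × 798.1 → ξ₁ = 373.1 lbmol/h.
D balance: n_D = 0 + 1ξ₁ − 1ξ₂ = 248 → ξ₂ = (1·373.1 − 248)/1 = 125.1 lbmol/h.
Outlet amounts (n = n₀ + Σ ν·ξ):
  E: 798.1 − 2(373.1) = 51.88
  D: 0 + 1(373.1) − 1(125.1) = 248
  A: 0 + 1(125.1) = 125.1
Total out = 425 lbmol/h; y_A = 125.1 / 425 = 0.2944.

0.294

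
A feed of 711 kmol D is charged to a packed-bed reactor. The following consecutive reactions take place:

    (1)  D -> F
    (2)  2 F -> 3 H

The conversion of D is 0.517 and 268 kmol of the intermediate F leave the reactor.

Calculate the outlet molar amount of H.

Conversion of D: D consumed = 1ξ₁ = 0.517 × 711 → ξ₁ = 367.6 kmol.
F balance: n_F = 0 + 1ξ₁ − 2ξ₂ = 268 → ξ₂ = (1·367.6 − 268)/2 = 49.79 kmol.
Outlet amounts (n = n₀ + Σ ν·ξ):
  D: 711 − 1(367.6) = 343.4
  F: 0 + 1(367.6) − 2(49.79) = 268
  H: 0 + 3(49.79) = 149.4

149 kmol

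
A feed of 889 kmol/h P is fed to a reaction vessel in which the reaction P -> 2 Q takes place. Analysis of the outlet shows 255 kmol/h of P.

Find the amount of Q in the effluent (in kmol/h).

1270 kmol/h

For P: n = n₀ − 1ξ → 255 = 889 − 1ξ, giving ξ = 634 kmol/h.
Outlet amounts (n = n₀ + ν ξ):
  P: 889 − 1(634) = 255
  Q: 0 + 2(634) = 1268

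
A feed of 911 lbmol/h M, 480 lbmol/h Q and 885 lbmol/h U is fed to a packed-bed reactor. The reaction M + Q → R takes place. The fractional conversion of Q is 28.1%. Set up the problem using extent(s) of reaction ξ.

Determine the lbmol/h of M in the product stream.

Q reacted = 0.281 × 480 = 134.9 lbmol/h; ν_Q = −1, so ξ = 134.9/1 = 134.9 lbmol/h.
Outlet amounts (n = n₀ + ν ξ):
  M: 911 − 1(134.9) = 776.1
  Q: 480 − 1(134.9) = 345.1
  R: 0 + 1(134.9) = 134.9
  U: 885 (inert)

776 lbmol/h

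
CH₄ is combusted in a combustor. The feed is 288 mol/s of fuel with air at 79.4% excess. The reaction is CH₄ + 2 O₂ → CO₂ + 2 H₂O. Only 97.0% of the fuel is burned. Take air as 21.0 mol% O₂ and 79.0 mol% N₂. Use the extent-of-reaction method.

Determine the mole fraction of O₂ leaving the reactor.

Stoichiometric O₂ = 2 × 288 = 576 mol/s; O₂ fed = 576 × 1.794 = 1033 mol/s.
N₂ fed = 1033 × 79/21 = 3887 mol/s.
Fuel reacted = 0.97 × 288 → ξ = 279.4 mol/s.
Outlet (n = n₀ + ν ξ):
  CH₄: 288 − 1(279.4) = 8.64
  O₂: 1033 − 2(279.4) = 474.6
  N₂: 3887 (inert)
  CO₂: 0 + 1(279.4) = 279.4
  H₂O: 0 + 2(279.4) = 558.7
Total out = 5209 mol/s; y_O₂ = 474.6 / 5209 = 0.09112.

0.0911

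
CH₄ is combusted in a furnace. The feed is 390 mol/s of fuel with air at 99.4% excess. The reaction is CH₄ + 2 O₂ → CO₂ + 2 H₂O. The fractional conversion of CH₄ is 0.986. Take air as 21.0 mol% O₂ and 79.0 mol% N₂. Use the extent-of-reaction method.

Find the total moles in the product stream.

7800 mol/s

Stoichiometric O₂ = 2 × 390 = 780 mol/s; O₂ fed = 780 × 1.994 = 1555 mol/s.
N₂ fed = 1555 × 79/21 = 5851 mol/s.
Fuel reacted = 0.986 × 390 → ξ = 384.5 mol/s.
Outlet (n = n₀ + ν ξ):
  CH₄: 390 − 1(384.5) = 5.46
  O₂: 1555 − 2(384.5) = 786.2
  N₂: 5851 (inert)
  CO₂: 0 + 1(384.5) = 384.5
  H₂O: 0 + 2(384.5) = 769.1
Total out = 5.46 + 786.2 + 5851 + 384.5 + 769.1 = 7796 mol/s.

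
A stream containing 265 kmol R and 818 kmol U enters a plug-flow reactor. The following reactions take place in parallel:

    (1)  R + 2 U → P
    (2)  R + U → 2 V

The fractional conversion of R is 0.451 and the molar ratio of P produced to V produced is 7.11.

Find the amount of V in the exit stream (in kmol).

15.7 kmol

Conversion of R: R consumed = 0.451 × 265 = 119.5 kmol = 1ξ₁ + 1ξ₂.
Selectivity: 1ξ₁ / (2ξ₂) = 7.11 → ξ₁ = 14.22 ξ₂.
Substitute: (1·14.22 + 1) ξ₂ = 119.5 → ξ₂ = 7.852 kmol, ξ₁ = 111.7 kmol.
Outlet amounts (n = n₀ + Σ ν·ξ):
  R: 265 − 1(111.7) − 1(7.852) = 145.5
  U: 818 − 2(111.7) − 1(7.852) = 586.8
  P: 0 + 1(111.7) = 111.7
  V: 0 + 2(7.852) = 15.7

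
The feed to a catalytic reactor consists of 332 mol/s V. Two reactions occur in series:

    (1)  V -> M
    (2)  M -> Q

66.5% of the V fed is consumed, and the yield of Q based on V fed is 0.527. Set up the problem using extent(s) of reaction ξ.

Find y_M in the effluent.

Conversion of V: V consumed = 1ξ₁ = 0.665 × 332 → ξ₁ = 220.8 mol/s.
Yield of Q: 1ξ₂ / 332 = 0.527 → ξ₂ = 175 mol/s.
Outlet amounts (n = n₀ + Σ ν·ξ):
  V: 332 − 1(220.8) = 111.2
  M: 0 + 1(220.8) − 1(175) = 45.82
  Q: 0 + 1(175) = 175
Total out = 332 mol/s; y_M = 45.82 / 332 = 0.138.

0.138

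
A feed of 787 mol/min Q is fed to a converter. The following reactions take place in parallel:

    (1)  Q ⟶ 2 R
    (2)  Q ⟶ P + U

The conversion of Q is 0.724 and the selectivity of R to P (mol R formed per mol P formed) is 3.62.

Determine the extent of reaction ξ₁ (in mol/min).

Conversion of Q: Q consumed = 0.724 × 787 = 569.8 mol/min = 1ξ₁ + 1ξ₂.
Selectivity: 2ξ₁ / (1ξ₂) = 3.62 → ξ₁ = 1.81 ξ₂.
Substitute: (1·1.81 + 1) ξ₂ = 569.8 → ξ₂ = 202.8 mol/min, ξ₁ = 367 mol/min.
Outlet amounts (n = n₀ + Σ ν·ξ):
  Q: 787 − 1(367) − 1(202.8) = 217.2
  R: 0 + 2(367) = 734
  P: 0 + 1(202.8) = 202.8
  U: 0 + 1(202.8) = 202.8

ξ₁ = 367 mol/min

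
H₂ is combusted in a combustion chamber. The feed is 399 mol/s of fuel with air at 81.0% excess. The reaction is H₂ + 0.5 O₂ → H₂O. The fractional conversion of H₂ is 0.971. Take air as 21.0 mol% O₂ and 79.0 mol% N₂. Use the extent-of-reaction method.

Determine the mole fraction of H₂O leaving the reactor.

0.201

Stoichiometric O₂ = 0.5 × 399 = 199.5 mol/s; O₂ fed = 199.5 × 1.810 = 361.1 mol/s.
N₂ fed = 361.1 × 79/21 = 1358 mol/s.
Fuel reacted = 0.971 × 399 → ξ = 387.4 mol/s.
Outlet (n = n₀ + ν ξ):
  H₂: 399 − 1(387.4) = 11.57
  O₂: 361.1 − 0.5(387.4) = 167.4
  N₂: 1358 (inert)
  H₂O: 0 + 1(387.4) = 387.4
Total out = 1925 mol/s; y_H₂O = 387.4 / 1925 = 0.2013.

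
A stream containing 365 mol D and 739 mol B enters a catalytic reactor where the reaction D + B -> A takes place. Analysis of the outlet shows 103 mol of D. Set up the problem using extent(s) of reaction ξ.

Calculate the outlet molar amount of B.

For D: n = n₀ − 1ξ → 103 = 365 − 1ξ, giving ξ = 262 mol.
Outlet amounts (n = n₀ + ν ξ):
  D: 365 − 1(262) = 103
  B: 739 − 1(262) = 477
  A: 0 + 1(262) = 262

477 mol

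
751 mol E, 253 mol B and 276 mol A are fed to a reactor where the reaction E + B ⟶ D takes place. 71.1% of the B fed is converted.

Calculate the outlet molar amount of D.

180 mol

B reacted = 0.711 × 253 = 179.9 mol; ν_B = −1, so ξ = 179.9/1 = 179.9 mol.
Outlet amounts (n = n₀ + ν ξ):
  E: 751 − 1(179.9) = 571.1
  B: 253 − 1(179.9) = 73.12
  D: 0 + 1(179.9) = 179.9
  A: 276 (inert)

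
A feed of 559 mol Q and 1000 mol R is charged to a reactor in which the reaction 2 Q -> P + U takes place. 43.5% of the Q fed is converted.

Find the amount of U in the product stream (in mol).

122 mol

Q reacted = 0.435 × 559 = 243.2 mol; ν_Q = −2, so ξ = 243.2/2 = 121.6 mol.
Outlet amounts (n = n₀ + ν ξ):
  Q: 559 − 2(121.6) = 315.8
  P: 0 + 1(121.6) = 121.6
  U: 0 + 1(121.6) = 121.6
  R: 1000 (inert)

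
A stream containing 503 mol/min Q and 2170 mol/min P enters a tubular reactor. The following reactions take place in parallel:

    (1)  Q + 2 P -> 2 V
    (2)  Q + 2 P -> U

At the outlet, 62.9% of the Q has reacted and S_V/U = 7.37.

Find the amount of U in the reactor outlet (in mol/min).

Conversion of Q: Q consumed = 0.629 × 503 = 316.4 mol/min = 1ξ₁ + 1ξ₂.
Selectivity: 2ξ₁ / (1ξ₂) = 7.37 → ξ₁ = 3.685 ξ₂.
Substitute: (1·3.685 + 1) ξ₂ = 316.4 → ξ₂ = 67.53 mol/min, ξ₁ = 248.9 mol/min.
Outlet amounts (n = n₀ + Σ ν·ξ):
  Q: 503 − 1(248.9) − 1(67.53) = 186.6
  P: 2170 − 2(248.9) − 2(67.53) = 1537
  V: 0 + 2(248.9) = 497.7
  U: 0 + 1(67.53) = 67.53

67.5 mol/min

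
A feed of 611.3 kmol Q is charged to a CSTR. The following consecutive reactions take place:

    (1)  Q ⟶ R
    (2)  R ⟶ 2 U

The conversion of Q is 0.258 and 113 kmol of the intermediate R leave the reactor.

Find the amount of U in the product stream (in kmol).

Conversion of Q: Q consumed = 1ξ₁ = 0.258 × 611.3 → ξ₁ = 157.7 kmol.
R balance: n_R = 0 + 1ξ₁ − 1ξ₂ = 113 → ξ₂ = (1·157.7 − 113)/1 = 44.72 kmol.
Outlet amounts (n = n₀ + Σ ν·ξ):
  Q: 611.3 − 1(157.7) = 453.6
  R: 0 + 1(157.7) − 1(44.72) = 113
  U: 0 + 2(44.72) = 89.43

89.4 kmol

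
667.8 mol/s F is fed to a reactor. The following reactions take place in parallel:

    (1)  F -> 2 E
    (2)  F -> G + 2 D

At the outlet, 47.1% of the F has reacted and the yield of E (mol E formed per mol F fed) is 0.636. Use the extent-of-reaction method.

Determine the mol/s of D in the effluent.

204 mol/s

Yield of E: 2ξ₁ / 667.8 = 0.636 → ξ₁ = 212.4 mol/s.
Conversion of F: 1ξ₁ + 1ξ₂ = 0.471 × 667.8 = 314.5 → ξ₂ = 102.2 mol/s.
Outlet amounts (n = n₀ + Σ ν·ξ):
  F: 667.8 − 1(212.4) − 1(102.2) = 353.3
  E: 0 + 2(212.4) = 424.7
  G: 0 + 1(102.2) = 102.2
  D: 0 + 2(102.2) = 204.3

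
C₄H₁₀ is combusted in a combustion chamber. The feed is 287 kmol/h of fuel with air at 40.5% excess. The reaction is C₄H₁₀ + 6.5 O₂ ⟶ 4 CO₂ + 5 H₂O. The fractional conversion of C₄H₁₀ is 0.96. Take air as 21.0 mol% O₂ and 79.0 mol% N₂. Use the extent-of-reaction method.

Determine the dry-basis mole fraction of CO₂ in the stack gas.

0.0934

Stoichiometric O₂ = 6.5 × 287 = 1866 kmol/h; O₂ fed = 1866 × 1.405 = 2621 kmol/h.
N₂ fed = 2621 × 79/21 = 9860 kmol/h.
Fuel reacted = 0.96 × 287 → ξ = 275.5 kmol/h.
Outlet (n = n₀ + ν ξ):
  C₄H₁₀: 287 − 1(275.5) = 11.48
  O₂: 2621 − 6.5(275.5) = 830.1
  N₂: 9860 (inert)
  CO₂: 0 + 4(275.5) = 1102
  H₂O: 0 + 5(275.5) = 1378
Dry total = 11800 kmol/h; y_CO₂ (dry) = 1102 / 11800 = 0.09337.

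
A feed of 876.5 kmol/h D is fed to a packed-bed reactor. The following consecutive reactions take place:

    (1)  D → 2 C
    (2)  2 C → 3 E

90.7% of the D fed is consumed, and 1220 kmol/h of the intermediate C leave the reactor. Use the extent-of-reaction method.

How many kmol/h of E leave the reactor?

Conversion of D: D consumed = 1ξ₁ = 0.907 × 876.5 → ξ₁ = 795 kmol/h.
C balance: n_C = 0 + 2ξ₁ − 2ξ₂ = 1220 → ξ₂ = (2·795 − 1220)/2 = 185 kmol/h.
Outlet amounts (n = n₀ + Σ ν·ξ):
  D: 876.5 − 1(795) = 81.51
  C: 0 + 2(795) − 2(185) = 1220
  E: 0 + 3(185) = 555

555 kmol/h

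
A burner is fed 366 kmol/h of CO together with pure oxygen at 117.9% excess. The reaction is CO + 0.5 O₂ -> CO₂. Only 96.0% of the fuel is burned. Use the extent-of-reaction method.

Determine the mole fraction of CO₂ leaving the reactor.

0.596

Stoichiometric O₂ = 0.5 × 366 = 183 kmol/h; O₂ fed = 183 × 2.179 = 398.8 kmol/h.
Fuel reacted = 0.96 × 366 → ξ = 351.4 kmol/h.
Outlet (n = n₀ + ν ξ):
  CO: 366 − 1(351.4) = 14.64
  O₂: 398.8 − 0.5(351.4) = 223.1
  CO₂: 0 + 1(351.4) = 351.4
Total out = 589.1 kmol/h; y_CO₂ = 351.4 / 589.1 = 0.5965.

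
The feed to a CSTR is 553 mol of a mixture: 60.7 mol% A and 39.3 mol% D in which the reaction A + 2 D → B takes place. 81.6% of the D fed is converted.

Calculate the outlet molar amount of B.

88.7 mol

D reacted = 0.816 × 217.3 = 177.3 mol; ν_D = −2, so ξ = 177.3/2 = 88.67 mol.
Outlet amounts (n = n₀ + ν ξ):
  A: 335.7 − 1(88.67) = 247
  D: 217.3 − 2(88.67) = 39.99
  B: 0 + 1(88.67) = 88.67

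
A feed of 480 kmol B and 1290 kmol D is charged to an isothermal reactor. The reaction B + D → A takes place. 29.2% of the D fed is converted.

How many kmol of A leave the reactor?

D reacted = 0.292 × 1290 = 376.7 kmol; ν_D = −1, so ξ = 376.7/1 = 376.7 kmol.
Outlet amounts (n = n₀ + ν ξ):
  B: 480 − 1(376.7) = 103.3
  D: 1290 − 1(376.7) = 913.3
  A: 0 + 1(376.7) = 376.7

377 kmol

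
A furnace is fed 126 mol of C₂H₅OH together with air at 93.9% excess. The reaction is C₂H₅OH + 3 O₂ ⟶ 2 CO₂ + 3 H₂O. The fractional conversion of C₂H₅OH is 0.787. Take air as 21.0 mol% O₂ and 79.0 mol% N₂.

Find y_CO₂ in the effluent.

Stoichiometric O₂ = 3 × 126 = 378 mol; O₂ fed = 378 × 1.939 = 732.9 mol.
N₂ fed = 732.9 × 79/21 = 2757 mol.
Fuel reacted = 0.787 × 126 → ξ = 99.16 mol.
Outlet (n = n₀ + ν ξ):
  C₂H₅OH: 126 − 1(99.16) = 26.84
  O₂: 732.9 − 3(99.16) = 435.5
  N₂: 2757 (inert)
  CO₂: 0 + 2(99.16) = 198.3
  H₂O: 0 + 3(99.16) = 297.5
Total out = 3715 mol; y_CO₂ = 198.3 / 3715 = 0.05338.

0.0534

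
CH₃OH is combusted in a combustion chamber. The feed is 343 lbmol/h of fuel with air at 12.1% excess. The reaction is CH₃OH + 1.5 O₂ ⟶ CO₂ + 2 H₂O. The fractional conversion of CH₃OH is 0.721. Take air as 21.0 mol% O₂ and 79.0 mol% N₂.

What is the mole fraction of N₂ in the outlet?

Stoichiometric O₂ = 1.5 × 343 = 514.5 lbmol/h; O₂ fed = 514.5 × 1.121 = 576.8 lbmol/h.
N₂ fed = 576.8 × 79/21 = 2170 lbmol/h.
Fuel reacted = 0.721 × 343 → ξ = 247.3 lbmol/h.
Outlet (n = n₀ + ν ξ):
  CH₃OH: 343 − 1(247.3) = 95.7
  O₂: 576.8 − 1.5(247.3) = 205.8
  N₂: 2170 (inert)
  CO₂: 0 + 1(247.3) = 247.3
  H₂O: 0 + 2(247.3) = 494.6
Total out = 3213 lbmol/h; y_N₂ = 2170 / 3213 = 0.6753.

0.675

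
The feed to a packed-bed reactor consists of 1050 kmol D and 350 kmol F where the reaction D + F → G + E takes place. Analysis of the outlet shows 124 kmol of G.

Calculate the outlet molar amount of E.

For G: n = n₀ + 1ξ → 124 = 0 + 1ξ, giving ξ = 124 kmol.
Outlet amounts (n = n₀ + ν ξ):
  D: 1050 − 1(124) = 926
  F: 350 − 1(124) = 226
  G: 0 + 1(124) = 124
  E: 0 + 1(124) = 124

124 kmol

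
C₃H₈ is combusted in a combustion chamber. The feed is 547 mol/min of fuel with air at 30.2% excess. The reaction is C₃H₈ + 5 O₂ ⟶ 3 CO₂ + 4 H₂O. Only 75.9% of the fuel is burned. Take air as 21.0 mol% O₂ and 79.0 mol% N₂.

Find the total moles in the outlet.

Stoichiometric O₂ = 5 × 547 = 2735 mol/min; O₂ fed = 2735 × 1.302 = 3561 mol/min.
N₂ fed = 3561 × 79/21 = 13400 mol/min.
Fuel reacted = 0.759 × 547 → ξ = 415.2 mol/min.
Outlet (n = n₀ + ν ξ):
  C₃H₈: 547 − 1(415.2) = 131.8
  O₂: 3561 − 5(415.2) = 1485
  N₂: 13400 (inert)
  CO₂: 0 + 3(415.2) = 1246
  H₂O: 0 + 4(415.2) = 1661
Total out = 131.8 + 1485 + 13400 + 1246 + 1661 = 17920 mol/min.

17900 mol/min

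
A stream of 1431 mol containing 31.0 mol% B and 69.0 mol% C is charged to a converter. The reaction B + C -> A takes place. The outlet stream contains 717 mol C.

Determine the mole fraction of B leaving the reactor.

For C: n = n₀ − 1ξ → 717 = 987.4 − 1ξ, giving ξ = 270.4 mol.
Outlet amounts (n = n₀ + ν ξ):
  B: 443.6 − 1(270.4) = 173.2
  C: 987.4 − 1(270.4) = 717
  A: 0 + 1(270.4) = 270.4
Total out = 1161 mol; y_B = 173.2 / 1161 = 0.1492.

0.149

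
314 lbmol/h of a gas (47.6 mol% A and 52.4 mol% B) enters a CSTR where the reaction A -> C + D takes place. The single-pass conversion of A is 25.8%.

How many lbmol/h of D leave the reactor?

38.6 lbmol/h

A reacted = 0.258 × 149.5 = 38.56 lbmol/h; ν_A = −1, so ξ = 38.56/1 = 38.56 lbmol/h.
Outlet amounts (n = n₀ + ν ξ):
  A: 149.5 − 1(38.56) = 110.9
  C: 0 + 1(38.56) = 38.56
  D: 0 + 1(38.56) = 38.56
  B: 164.5 (inert)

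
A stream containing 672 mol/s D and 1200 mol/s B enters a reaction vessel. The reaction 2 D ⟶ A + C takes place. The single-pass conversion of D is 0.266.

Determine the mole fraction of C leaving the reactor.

0.0477

D reacted = 0.266 × 672 = 178.8 mol/s; ν_D = −2, so ξ = 178.8/2 = 89.38 mol/s.
Outlet amounts (n = n₀ + ν ξ):
  D: 672 − 2(89.38) = 493.2
  A: 0 + 1(89.38) = 89.38
  C: 0 + 1(89.38) = 89.38
  B: 1200 (inert)
Total out = 1872 mol/s; y_C = 89.38 / 1872 = 0.04774.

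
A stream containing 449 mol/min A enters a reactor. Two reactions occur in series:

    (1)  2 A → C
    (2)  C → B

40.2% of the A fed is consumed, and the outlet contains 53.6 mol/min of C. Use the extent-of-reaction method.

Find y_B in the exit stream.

0.102

Conversion of A: A consumed = 2ξ₁ = 0.402 × 449 → ξ₁ = 90.25 mol/min.
C balance: n_C = 0 + 1ξ₁ − 1ξ₂ = 53.6 → ξ₂ = (1·90.25 − 53.6)/1 = 36.65 mol/min.
Outlet amounts (n = n₀ + Σ ν·ξ):
  A: 449 − 2(90.25) = 268.5
  C: 0 + 1(90.25) − 1(36.65) = 53.6
  B: 0 + 1(36.65) = 36.65
Total out = 358.8 mol/min; y_B = 36.65 / 358.8 = 0.1022.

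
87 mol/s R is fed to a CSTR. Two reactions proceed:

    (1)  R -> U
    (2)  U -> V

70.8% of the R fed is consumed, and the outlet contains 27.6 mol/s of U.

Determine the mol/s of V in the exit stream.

Conversion of R: R consumed = 1ξ₁ = 0.708 × 87 → ξ₁ = 61.6 mol/s.
U balance: n_U = 0 + 1ξ₁ − 1ξ₂ = 27.6 → ξ₂ = (1·61.6 − 27.6)/1 = 34 mol/s.
Outlet amounts (n = n₀ + Σ ν·ξ):
  R: 87 − 1(61.6) = 25.4
  U: 0 + 1(61.6) − 1(34) = 27.6
  V: 0 + 1(34) = 34

34 mol/s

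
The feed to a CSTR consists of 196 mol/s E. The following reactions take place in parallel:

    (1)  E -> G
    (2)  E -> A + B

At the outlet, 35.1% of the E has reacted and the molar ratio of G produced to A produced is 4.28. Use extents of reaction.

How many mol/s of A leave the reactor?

Conversion of E: E consumed = 0.351 × 196 = 68.8 mol/s = 1ξ₁ + 1ξ₂.
Selectivity: 1ξ₁ / (1ξ₂) = 4.28 → ξ₁ = 4.28 ξ₂.
Substitute: (1·4.28 + 1) ξ₂ = 68.8 → ξ₂ = 13.03 mol/s, ξ₁ = 55.77 mol/s.
Outlet amounts (n = n₀ + Σ ν·ξ):
  E: 196 − 1(55.77) − 1(13.03) = 127.2
  G: 0 + 1(55.77) = 55.77
  A: 0 + 1(13.03) = 13.03
  B: 0 + 1(13.03) = 13.03

13 mol/s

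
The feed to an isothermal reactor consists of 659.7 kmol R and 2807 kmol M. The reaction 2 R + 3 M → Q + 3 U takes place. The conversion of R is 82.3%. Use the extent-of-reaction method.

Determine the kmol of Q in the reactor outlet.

R reacted = 0.823 × 659.7 = 542.9 kmol; ν_R = −2, so ξ = 542.9/2 = 271.5 kmol.
Outlet amounts (n = n₀ + ν ξ):
  R: 659.7 − 2(271.5) = 116.8
  M: 2807 − 3(271.5) = 1993
  Q: 0 + 1(271.5) = 271.5
  U: 0 + 3(271.5) = 814.4

271 kmol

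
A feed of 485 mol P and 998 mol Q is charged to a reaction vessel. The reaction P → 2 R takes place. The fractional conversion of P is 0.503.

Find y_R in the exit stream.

P reacted = 0.503 × 485 = 244 mol; ν_P = −1, so ξ = 244/1 = 244 mol.
Outlet amounts (n = n₀ + ν ξ):
  P: 485 − 1(244) = 241
  R: 0 + 2(244) = 487.9
  Q: 998 (inert)
Total out = 1727 mol; y_R = 487.9 / 1727 = 0.2825.

0.283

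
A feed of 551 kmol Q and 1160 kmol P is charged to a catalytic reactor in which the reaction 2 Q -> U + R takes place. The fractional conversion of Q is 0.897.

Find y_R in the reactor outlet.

Q reacted = 0.897 × 551 = 494.2 kmol; ν_Q = −2, so ξ = 494.2/2 = 247.1 kmol.
Outlet amounts (n = n₀ + ν ξ):
  Q: 551 − 2(247.1) = 56.75
  U: 0 + 1(247.1) = 247.1
  R: 0 + 1(247.1) = 247.1
  P: 1160 (inert)
Total out = 1711 kmol; y_R = 247.1 / 1711 = 0.1444.

0.144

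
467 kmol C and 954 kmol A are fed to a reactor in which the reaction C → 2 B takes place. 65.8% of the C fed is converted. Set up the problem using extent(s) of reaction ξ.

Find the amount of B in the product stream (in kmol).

615 kmol

C reacted = 0.658 × 467 = 307.3 kmol; ν_C = −1, so ξ = 307.3/1 = 307.3 kmol.
Outlet amounts (n = n₀ + ν ξ):
  C: 467 − 1(307.3) = 159.7
  B: 0 + 2(307.3) = 614.6
  A: 954 (inert)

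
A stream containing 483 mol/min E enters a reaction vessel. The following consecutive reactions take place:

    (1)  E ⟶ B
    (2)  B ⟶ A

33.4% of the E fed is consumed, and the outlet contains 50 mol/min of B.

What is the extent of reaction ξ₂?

ξ₂ = 111 mol/min

Conversion of E: E consumed = 1ξ₁ = 0.334 × 483 → ξ₁ = 161.3 mol/min.
B balance: n_B = 0 + 1ξ₁ − 1ξ₂ = 50 → ξ₂ = (1·161.3 − 50)/1 = 111.3 mol/min.
Outlet amounts (n = n₀ + Σ ν·ξ):
  E: 483 − 1(161.3) = 321.7
  B: 0 + 1(161.3) − 1(111.3) = 50
  A: 0 + 1(111.3) = 111.3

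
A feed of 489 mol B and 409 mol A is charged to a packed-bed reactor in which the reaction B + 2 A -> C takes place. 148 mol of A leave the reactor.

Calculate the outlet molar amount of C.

For A: n = n₀ − 2ξ → 148 = 409 − 2ξ, giving ξ = 130.5 mol.
Outlet amounts (n = n₀ + ν ξ):
  B: 489 − 1(130.5) = 358.5
  A: 409 − 2(130.5) = 148
  C: 0 + 1(130.5) = 130.5

130 mol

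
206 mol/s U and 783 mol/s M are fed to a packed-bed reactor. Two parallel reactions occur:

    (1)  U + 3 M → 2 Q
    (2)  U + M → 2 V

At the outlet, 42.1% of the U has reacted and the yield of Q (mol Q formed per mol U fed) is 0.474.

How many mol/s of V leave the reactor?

75.8 mol/s

Yield of Q: 2ξ₁ / 206 = 0.474 → ξ₁ = 48.82 mol/s.
Conversion of U: 1ξ₁ + 1ξ₂ = 0.421 × 206 = 86.73 → ξ₂ = 37.9 mol/s.
Outlet amounts (n = n₀ + Σ ν·ξ):
  U: 206 − 1(48.82) − 1(37.9) = 119.3
  M: 783 − 3(48.82) − 1(37.9) = 598.6
  Q: 0 + 2(48.82) = 97.64
  V: 0 + 2(37.9) = 75.81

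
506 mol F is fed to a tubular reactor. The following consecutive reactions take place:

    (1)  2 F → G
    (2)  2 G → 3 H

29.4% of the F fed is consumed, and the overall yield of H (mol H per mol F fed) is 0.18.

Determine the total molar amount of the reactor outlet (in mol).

Conversion of F: F consumed = 2ξ₁ = 0.294 × 506 → ξ₁ = 74.38 mol.
Yield of H: 3ξ₂ / 506 = 0.18 → ξ₂ = 30.36 mol.
Outlet amounts (n = n₀ + Σ ν·ξ):
  F: 506 − 2(74.38) = 357.2
  G: 0 + 1(74.38) − 2(30.36) = 13.66
  H: 0 + 3(30.36) = 91.08
Total out = 357.2 + 13.66 + 91.08 = 462 mol.

462 mol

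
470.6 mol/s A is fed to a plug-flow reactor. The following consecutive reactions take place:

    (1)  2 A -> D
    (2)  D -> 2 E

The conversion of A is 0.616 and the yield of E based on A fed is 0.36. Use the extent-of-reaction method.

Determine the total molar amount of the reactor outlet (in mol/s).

Conversion of A: A consumed = 2ξ₁ = 0.616 × 470.6 → ξ₁ = 144.9 mol/s.
Yield of E: 2ξ₂ / 470.6 = 0.36 → ξ₂ = 84.71 mol/s.
Outlet amounts (n = n₀ + Σ ν·ξ):
  A: 470.6 − 2(144.9) = 180.7
  D: 0 + 1(144.9) − 1(84.71) = 60.24
  E: 0 + 2(84.71) = 169.4
Total out = 180.7 + 60.24 + 169.4 = 410.4 mol/s.

410 mol/s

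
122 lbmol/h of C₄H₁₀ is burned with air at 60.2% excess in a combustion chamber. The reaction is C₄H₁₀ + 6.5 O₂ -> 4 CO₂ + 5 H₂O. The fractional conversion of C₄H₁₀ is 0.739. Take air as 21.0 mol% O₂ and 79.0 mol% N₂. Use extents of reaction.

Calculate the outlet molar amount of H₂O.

451 lbmol/h

Stoichiometric O₂ = 6.5 × 122 = 793 lbmol/h; O₂ fed = 793 × 1.602 = 1270 lbmol/h.
N₂ fed = 1270 × 79/21 = 4779 lbmol/h.
Fuel reacted = 0.739 × 122 → ξ = 90.16 lbmol/h.
Outlet (n = n₀ + ν ξ):
  C₄H₁₀: 122 − 1(90.16) = 31.84
  O₂: 1270 − 6.5(90.16) = 684.4
  N₂: 4779 (inert)
  CO₂: 0 + 4(90.16) = 360.6
  H₂O: 0 + 5(90.16) = 450.8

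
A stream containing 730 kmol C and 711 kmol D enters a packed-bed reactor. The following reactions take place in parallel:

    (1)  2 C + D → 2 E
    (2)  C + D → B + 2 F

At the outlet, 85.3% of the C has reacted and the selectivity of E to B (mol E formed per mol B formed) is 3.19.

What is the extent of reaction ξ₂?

ξ₂ = 149 kmol

Conversion of C: C consumed = 0.853 × 730 = 622.7 kmol = 2ξ₁ + 1ξ₂.
Selectivity: 2ξ₁ / (1ξ₂) = 3.19 → ξ₁ = 1.595 ξ₂.
Substitute: (2·1.595 + 1) ξ₂ = 622.7 → ξ₂ = 148.6 kmol, ξ₁ = 237 kmol.
Outlet amounts (n = n₀ + Σ ν·ξ):
  C: 730 − 2(237) − 1(148.6) = 107.3
  D: 711 − 1(237) − 1(148.6) = 325.3
  E: 0 + 2(237) = 474.1
  B: 0 + 1(148.6) = 148.6
  F: 0 + 2(148.6) = 297.2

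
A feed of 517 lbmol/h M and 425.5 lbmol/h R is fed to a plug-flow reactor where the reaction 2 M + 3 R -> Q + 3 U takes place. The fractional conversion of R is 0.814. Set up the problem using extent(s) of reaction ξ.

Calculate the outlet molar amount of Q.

115 lbmol/h

R reacted = 0.814 × 425.5 = 346.4 lbmol/h; ν_R = −3, so ξ = 346.4/3 = 115.5 lbmol/h.
Outlet amounts (n = n₀ + ν ξ):
  M: 517 − 2(115.5) = 286.1
  R: 425.5 − 3(115.5) = 79.14
  Q: 0 + 1(115.5) = 115.5
  U: 0 + 3(115.5) = 346.4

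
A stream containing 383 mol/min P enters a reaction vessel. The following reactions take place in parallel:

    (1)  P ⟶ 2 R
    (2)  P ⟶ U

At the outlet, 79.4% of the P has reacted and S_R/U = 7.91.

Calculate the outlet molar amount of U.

Conversion of P: P consumed = 0.794 × 383 = 304.1 mol/min = 1ξ₁ + 1ξ₂.
Selectivity: 2ξ₁ / (1ξ₂) = 7.91 → ξ₁ = 3.955 ξ₂.
Substitute: (1·3.955 + 1) ξ₂ = 304.1 → ξ₂ = 61.37 mol/min, ξ₁ = 242.7 mol/min.
Outlet amounts (n = n₀ + Σ ν·ξ):
  P: 383 − 1(242.7) − 1(61.37) = 78.9
  R: 0 + 2(242.7) = 485.5
  U: 0 + 1(61.37) = 61.37

61.4 mol/min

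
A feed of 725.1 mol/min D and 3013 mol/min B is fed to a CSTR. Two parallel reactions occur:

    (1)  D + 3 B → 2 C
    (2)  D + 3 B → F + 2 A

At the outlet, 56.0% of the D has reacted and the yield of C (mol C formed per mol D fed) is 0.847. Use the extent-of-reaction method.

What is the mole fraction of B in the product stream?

0.593

Yield of C: 2ξ₁ / 725.1 = 0.847 → ξ₁ = 307.1 mol/min.
Conversion of D: 1ξ₁ + 1ξ₂ = 0.56 × 725.1 = 406.1 → ξ₂ = 98.98 mol/min.
Outlet amounts (n = n₀ + Σ ν·ξ):
  D: 725.1 − 1(307.1) − 1(98.98) = 319
  B: 3013 − 3(307.1) − 3(98.98) = 1795
  C: 0 + 2(307.1) = 614.2
  F: 0 + 1(98.98) = 98.98
  A: 0 + 2(98.98) = 198
Total out = 3025 mol/min; y_B = 1795 / 3025 = 0.5933.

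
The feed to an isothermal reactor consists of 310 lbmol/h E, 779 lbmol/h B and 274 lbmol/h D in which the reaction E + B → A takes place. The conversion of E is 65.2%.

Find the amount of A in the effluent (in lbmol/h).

E reacted = 0.652 × 310 = 202.1 lbmol/h; ν_E = −1, so ξ = 202.1/1 = 202.1 lbmol/h.
Outlet amounts (n = n₀ + ν ξ):
  E: 310 − 1(202.1) = 107.9
  B: 779 − 1(202.1) = 576.9
  A: 0 + 1(202.1) = 202.1
  D: 274 (inert)

202 lbmol/h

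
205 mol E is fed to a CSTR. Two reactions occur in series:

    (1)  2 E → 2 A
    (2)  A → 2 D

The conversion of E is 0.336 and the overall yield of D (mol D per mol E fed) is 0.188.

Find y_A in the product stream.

Conversion of E: E consumed = 2ξ₁ = 0.336 × 205 → ξ₁ = 34.44 mol.
Yield of D: 2ξ₂ / 205 = 0.188 → ξ₂ = 19.27 mol.
Outlet amounts (n = n₀ + Σ ν·ξ):
  E: 205 − 2(34.44) = 136.1
  A: 0 + 2(34.44) − 1(19.27) = 49.61
  D: 0 + 2(19.27) = 38.54
Total out = 224.3 mol; y_A = 49.61 / 224.3 = 0.2212.

0.221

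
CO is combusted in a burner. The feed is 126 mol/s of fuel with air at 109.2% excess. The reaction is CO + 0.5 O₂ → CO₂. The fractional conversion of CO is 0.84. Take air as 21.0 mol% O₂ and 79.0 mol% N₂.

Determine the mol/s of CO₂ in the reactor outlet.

Stoichiometric O₂ = 0.5 × 126 = 63 mol/s; O₂ fed = 63 × 2.092 = 131.8 mol/s.
N₂ fed = 131.8 × 79/21 = 495.8 mol/s.
Fuel reacted = 0.84 × 126 → ξ = 105.8 mol/s.
Outlet (n = n₀ + ν ξ):
  CO: 126 − 1(105.8) = 20.16
  O₂: 131.8 − 0.5(105.8) = 78.88
  N₂: 495.8 (inert)
  CO₂: 0 + 1(105.8) = 105.8

106 mol/s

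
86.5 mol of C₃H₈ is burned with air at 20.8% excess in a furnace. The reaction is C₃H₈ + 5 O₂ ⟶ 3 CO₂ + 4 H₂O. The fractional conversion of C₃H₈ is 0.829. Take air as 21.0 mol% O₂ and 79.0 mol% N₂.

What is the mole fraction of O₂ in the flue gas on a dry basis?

Stoichiometric O₂ = 5 × 86.5 = 432.5 mol; O₂ fed = 432.5 × 1.208 = 522.5 mol.
N₂ fed = 522.5 × 79/21 = 1965 mol.
Fuel reacted = 0.829 × 86.5 → ξ = 71.71 mol.
Outlet (n = n₀ + ν ξ):
  C₃H₈: 86.5 − 1(71.71) = 14.79
  O₂: 522.5 − 5(71.71) = 163.9
  N₂: 1965 (inert)
  CO₂: 0 + 3(71.71) = 215.1
  H₂O: 0 + 4(71.71) = 286.8
Dry total = 2359 mol; y_O₂ (dry) = 163.9 / 2359 = 0.06948.

0.0695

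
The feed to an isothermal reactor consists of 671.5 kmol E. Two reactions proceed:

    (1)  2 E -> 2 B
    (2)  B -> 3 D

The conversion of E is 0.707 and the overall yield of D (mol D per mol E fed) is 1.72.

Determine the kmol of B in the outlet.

89.8 kmol

Conversion of E: E consumed = 2ξ₁ = 0.707 × 671.5 → ξ₁ = 237.4 kmol.
Yield of D: 3ξ₂ / 671.5 = 1.72 → ξ₂ = 385 kmol.
Outlet amounts (n = n₀ + Σ ν·ξ):
  E: 671.5 − 2(237.4) = 196.7
  B: 0 + 2(237.4) − 1(385) = 89.76
  D: 0 + 3(385) = 1155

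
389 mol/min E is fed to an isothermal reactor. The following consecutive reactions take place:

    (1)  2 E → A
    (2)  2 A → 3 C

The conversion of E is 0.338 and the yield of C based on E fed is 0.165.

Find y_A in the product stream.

Conversion of E: E consumed = 2ξ₁ = 0.338 × 389 → ξ₁ = 65.74 mol/min.
Yield of C: 3ξ₂ / 389 = 0.165 → ξ₂ = 21.39 mol/min.
Outlet amounts (n = n₀ + Σ ν·ξ):
  E: 389 − 2(65.74) = 257.5
  A: 0 + 1(65.74) − 2(21.39) = 22.95
  C: 0 + 3(21.39) = 64.19
Total out = 344.7 mol/min; y_A = 22.95 / 344.7 = 0.06659.

0.0666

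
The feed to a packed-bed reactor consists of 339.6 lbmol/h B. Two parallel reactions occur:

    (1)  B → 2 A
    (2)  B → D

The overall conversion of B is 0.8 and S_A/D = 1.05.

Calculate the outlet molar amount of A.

187 lbmol/h

Conversion of B: B consumed = 0.8 × 339.6 = 271.7 lbmol/h = 1ξ₁ + 1ξ₂.
Selectivity: 2ξ₁ / (1ξ₂) = 1.05 → ξ₁ = 0.525 ξ₂.
Substitute: (1·0.525 + 1) ξ₂ = 271.7 → ξ₂ = 178.2 lbmol/h, ξ₁ = 93.53 lbmol/h.
Outlet amounts (n = n₀ + Σ ν·ξ):
  B: 339.6 − 1(93.53) − 1(178.2) = 67.92
  A: 0 + 2(93.53) = 187.1
  D: 0 + 1(178.2) = 178.2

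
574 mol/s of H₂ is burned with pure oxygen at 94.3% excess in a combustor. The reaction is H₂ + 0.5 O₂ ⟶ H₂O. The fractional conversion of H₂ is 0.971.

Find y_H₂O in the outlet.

0.653

Stoichiometric O₂ = 0.5 × 574 = 287 mol/s; O₂ fed = 287 × 1.943 = 557.6 mol/s.
Fuel reacted = 0.971 × 574 → ξ = 557.4 mol/s.
Outlet (n = n₀ + ν ξ):
  H₂: 574 − 1(557.4) = 16.65
  O₂: 557.6 − 0.5(557.4) = 279
  H₂O: 0 + 1(557.4) = 557.4
Total out = 853 mol/s; y_H₂O = 557.4 / 853 = 0.6534.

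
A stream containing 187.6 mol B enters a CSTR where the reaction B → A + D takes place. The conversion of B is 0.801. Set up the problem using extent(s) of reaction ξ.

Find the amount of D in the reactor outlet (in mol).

B reacted = 0.801 × 187.6 = 150.3 mol; ν_B = −1, so ξ = 150.3/1 = 150.3 mol.
Outlet amounts (n = n₀ + ν ξ):
  B: 187.6 − 1(150.3) = 37.33
  A: 0 + 1(150.3) = 150.3
  D: 0 + 1(150.3) = 150.3

150 mol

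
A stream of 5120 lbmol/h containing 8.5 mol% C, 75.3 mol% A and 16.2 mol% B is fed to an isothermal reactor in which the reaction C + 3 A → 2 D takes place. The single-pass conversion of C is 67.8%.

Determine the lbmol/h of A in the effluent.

2970 lbmol/h

C reacted = 0.678 × 435.2 = 295.1 lbmol/h; ν_C = −1, so ξ = 295.1/1 = 295.1 lbmol/h.
Outlet amounts (n = n₀ + ν ξ):
  C: 435.2 − 1(295.1) = 140.1
  A: 3855 − 3(295.1) = 2970
  D: 0 + 2(295.1) = 590.1
  B: 829.4 (inert)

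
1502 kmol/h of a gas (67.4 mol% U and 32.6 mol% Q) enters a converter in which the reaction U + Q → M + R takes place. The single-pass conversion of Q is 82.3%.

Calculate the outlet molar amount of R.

Q reacted = 0.823 × 489.7 = 403 kmol/h; ν_Q = −1, so ξ = 403/1 = 403 kmol/h.
Outlet amounts (n = n₀ + ν ξ):
  U: 1012 − 1(403) = 609.4
  Q: 489.7 − 1(403) = 86.67
  M: 0 + 1(403) = 403
  R: 0 + 1(403) = 403

403 kmol/h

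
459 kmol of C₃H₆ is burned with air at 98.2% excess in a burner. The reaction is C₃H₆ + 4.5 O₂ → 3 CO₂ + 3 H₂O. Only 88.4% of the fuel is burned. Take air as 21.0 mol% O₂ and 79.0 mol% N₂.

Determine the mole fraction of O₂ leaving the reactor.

0.113

Stoichiometric O₂ = 4.5 × 459 = 2066 kmol; O₂ fed = 2066 × 1.982 = 4094 kmol.
N₂ fed = 4094 × 79/21 = 15400 kmol.
Fuel reacted = 0.884 × 459 → ξ = 405.8 kmol.
Outlet (n = n₀ + ν ξ):
  C₃H₆: 459 − 1(405.8) = 53.24
  O₂: 4094 − 4.5(405.8) = 2268
  N₂: 15400 (inert)
  CO₂: 0 + 3(405.8) = 1217
  H₂O: 0 + 3(405.8) = 1217
Total out = 20160 kmol; y_O₂ = 2268 / 20160 = 0.1125.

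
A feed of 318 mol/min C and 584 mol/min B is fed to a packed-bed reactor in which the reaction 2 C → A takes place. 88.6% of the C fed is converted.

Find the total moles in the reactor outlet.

761 mol/min

C reacted = 0.886 × 318 = 281.7 mol/min; ν_C = −2, so ξ = 281.7/2 = 140.9 mol/min.
Outlet amounts (n = n₀ + ν ξ):
  C: 318 − 2(140.9) = 36.25
  A: 0 + 1(140.9) = 140.9
  B: 584 (inert)
Total out = 36.25 + 140.9 + 584 = 761.1 mol/min.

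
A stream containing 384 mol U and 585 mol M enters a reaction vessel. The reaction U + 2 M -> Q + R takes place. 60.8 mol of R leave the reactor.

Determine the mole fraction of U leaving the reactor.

0.356

For R: n = n₀ + 1ξ → 60.8 = 0 + 1ξ, giving ξ = 60.8 mol.
Outlet amounts (n = n₀ + ν ξ):
  U: 384 − 1(60.8) = 323.2
  M: 585 − 2(60.8) = 463.4
  Q: 0 + 1(60.8) = 60.8
  R: 0 + 1(60.8) = 60.8
Total out = 908.2 mol; y_U = 323.2 / 908.2 = 0.3559.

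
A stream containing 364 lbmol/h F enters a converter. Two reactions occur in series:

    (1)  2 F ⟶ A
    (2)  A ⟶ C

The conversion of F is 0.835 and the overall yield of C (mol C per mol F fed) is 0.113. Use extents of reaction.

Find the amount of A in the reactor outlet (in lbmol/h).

Conversion of F: F consumed = 2ξ₁ = 0.835 × 364 → ξ₁ = 152 lbmol/h.
Yield of C: 1ξ₂ / 364 = 0.113 → ξ₂ = 41.13 lbmol/h.
Outlet amounts (n = n₀ + Σ ν·ξ):
  F: 364 − 2(152) = 60.06
  A: 0 + 1(152) − 1(41.13) = 110.8
  C: 0 + 1(41.13) = 41.13

111 lbmol/h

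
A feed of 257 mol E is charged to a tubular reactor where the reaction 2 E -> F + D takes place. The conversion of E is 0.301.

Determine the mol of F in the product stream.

E reacted = 0.301 × 257 = 77.36 mol; ν_E = −2, so ξ = 77.36/2 = 38.68 mol.
Outlet amounts (n = n₀ + ν ξ):
  E: 257 − 2(38.68) = 179.6
  F: 0 + 1(38.68) = 38.68
  D: 0 + 1(38.68) = 38.68

38.7 mol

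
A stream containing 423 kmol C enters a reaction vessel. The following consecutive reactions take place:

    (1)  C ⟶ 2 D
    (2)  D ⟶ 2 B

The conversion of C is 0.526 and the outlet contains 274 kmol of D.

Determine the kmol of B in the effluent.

Conversion of C: C consumed = 1ξ₁ = 0.526 × 423 → ξ₁ = 222.5 kmol.
D balance: n_D = 0 + 2ξ₁ − 1ξ₂ = 274 → ξ₂ = (2·222.5 − 274)/1 = 171 kmol.
Outlet amounts (n = n₀ + Σ ν·ξ):
  C: 423 − 1(222.5) = 200.5
  D: 0 + 2(222.5) − 1(171) = 274
  B: 0 + 2(171) = 342

342 kmol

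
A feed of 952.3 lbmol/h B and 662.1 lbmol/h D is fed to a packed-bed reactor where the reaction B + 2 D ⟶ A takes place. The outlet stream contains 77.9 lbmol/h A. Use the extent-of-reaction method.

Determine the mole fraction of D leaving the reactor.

0.347

For A: n = n₀ + 1ξ → 77.9 = 0 + 1ξ, giving ξ = 77.9 lbmol/h.
Outlet amounts (n = n₀ + ν ξ):
  B: 952.3 − 1(77.9) = 874.4
  D: 662.1 − 2(77.9) = 506.3
  A: 0 + 1(77.9) = 77.9
Total out = 1459 lbmol/h; y_D = 506.3 / 1459 = 0.3471.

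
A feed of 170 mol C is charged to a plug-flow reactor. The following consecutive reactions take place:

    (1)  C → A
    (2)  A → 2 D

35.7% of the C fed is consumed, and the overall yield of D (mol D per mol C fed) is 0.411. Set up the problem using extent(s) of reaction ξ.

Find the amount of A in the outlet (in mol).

25.8 mol

Conversion of C: C consumed = 1ξ₁ = 0.357 × 170 → ξ₁ = 60.69 mol.
Yield of D: 2ξ₂ / 170 = 0.411 → ξ₂ = 34.93 mol.
Outlet amounts (n = n₀ + Σ ν·ξ):
  C: 170 − 1(60.69) = 109.3
  A: 0 + 1(60.69) − 1(34.93) = 25.76
  D: 0 + 2(34.93) = 69.87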